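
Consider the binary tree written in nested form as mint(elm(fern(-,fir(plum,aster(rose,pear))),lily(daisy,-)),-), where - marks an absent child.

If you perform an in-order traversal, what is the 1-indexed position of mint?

In-order visits the left subtree, then the node, then the right subtree.
At mint: go left to elm.
  At elm: go left to fern.
    At fern: no left child.
    Visit fern.
    At fern: go right to fir.
      At fir: go left to plum.
        plum is a leaf — visit plum.
      Visit fir.
      At fir: go right to aster.
        At aster: go left to rose.
          rose is a leaf — visit rose.
        Visit aster.
        At aster: go right to pear.
          pear is a leaf — visit pear.
  Visit elm.
  At elm: go right to lily.
    At lily: go left to daisy.
      daisy is a leaf — visit daisy.
    Visit lily.
    At lily: no right child.
Visit mint.
At mint: no right child.
Full in-order sequence: fern, plum, fir, rose, aster, pear, elm, daisy, lily, mint.

10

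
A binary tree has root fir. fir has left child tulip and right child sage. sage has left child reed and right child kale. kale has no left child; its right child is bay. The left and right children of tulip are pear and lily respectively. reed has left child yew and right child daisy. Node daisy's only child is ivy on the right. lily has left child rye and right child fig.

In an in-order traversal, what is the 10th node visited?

In-order visits the left subtree, then the node, then the right subtree.
At fir: go left to tulip.
  At tulip: go left to pear.
    pear is a leaf — visit pear.
  Visit tulip.
  At tulip: go right to lily.
    At lily: go left to rye.
      rye is a leaf — visit rye.
    Visit lily.
    At lily: go right to fig.
      fig is a leaf — visit fig.
Visit fir.
At fir: go right to sage.
  At sage: go left to reed.
    At reed: go left to yew.
      yew is a leaf — visit yew.
    Visit reed.
    At reed: go right to daisy.
      At daisy: no left child.
      Visit daisy.
      At daisy: go right to ivy.
        ivy is a leaf — visit ivy.
  Visit sage.
  At sage: go right to kale.
    At kale: no left child.
    Visit kale.
    At kale: go right to bay.
      bay is a leaf — visit bay.
Full in-order sequence: pear, tulip, rye, lily, fig, fir, yew, reed, daisy, ivy, sage, kale, bay.

ivy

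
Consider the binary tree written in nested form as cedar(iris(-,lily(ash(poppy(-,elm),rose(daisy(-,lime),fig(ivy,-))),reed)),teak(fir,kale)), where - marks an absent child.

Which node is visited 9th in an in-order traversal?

fig

In-order visits the left subtree, then the node, then the right subtree.
At cedar: go left to iris.
  At iris: no left child.
  Visit iris.
  At iris: go right to lily.
    At lily: go left to ash.
      At ash: go left to poppy.
        At poppy: no left child.
        Visit poppy.
        At poppy: go right to elm.
          elm is a leaf — visit elm.
      Visit ash.
      At ash: go right to rose.
        At rose: go left to daisy.
          At daisy: no left child.
          Visit daisy.
          At daisy: go right to lime.
            lime is a leaf — visit lime.
        Visit rose.
        At rose: go right to fig.
          At fig: go left to ivy.
            ivy is a leaf — visit ivy.
          Visit fig.
          At fig: no right child.
    Visit lily.
    At lily: go right to reed.
      reed is a leaf — visit reed.
Visit cedar.
At cedar: go right to teak.
  At teak: go left to fir.
    fir is a leaf — visit fir.
  Visit teak.
  At teak: go right to kale.
    kale is a leaf — visit kale.
Full in-order sequence: iris, poppy, elm, ash, daisy, lime, rose, ivy, fig, lily, reed, cedar, fir, teak, kale.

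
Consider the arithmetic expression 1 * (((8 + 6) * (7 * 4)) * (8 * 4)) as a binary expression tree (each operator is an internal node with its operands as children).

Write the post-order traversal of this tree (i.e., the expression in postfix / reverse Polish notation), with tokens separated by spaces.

1 8 6 + 7 4 * * 8 4 * * *

Post-order on an expression tree gives postfix notation: for each operator, emit left operand, right operand, then the operator.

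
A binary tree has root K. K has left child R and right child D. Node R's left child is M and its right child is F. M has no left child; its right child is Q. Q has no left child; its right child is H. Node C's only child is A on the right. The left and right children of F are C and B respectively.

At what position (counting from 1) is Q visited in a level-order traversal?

Level-order visits nodes level by level from the root, left to right within each level.
Level 0: K
Level 1: R, D
Level 2: M, F
Level 3: Q, C, B
Level 4: H, A
Full level-order sequence: K, R, D, M, F, Q, C, B, H, A.

6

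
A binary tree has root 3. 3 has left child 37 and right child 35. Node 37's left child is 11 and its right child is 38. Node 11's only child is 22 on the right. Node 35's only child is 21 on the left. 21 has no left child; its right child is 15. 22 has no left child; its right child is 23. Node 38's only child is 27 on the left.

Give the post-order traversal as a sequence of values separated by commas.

Post-order visits the left subtree, then the right subtree, then the node.
At 3: go left to 37.
  At 37: go left to 11.
    At 11: no left child.
    At 11: go right to 22.
      At 22: no left child.
      At 22: go right to 23.
        23 is a leaf — visit 23.
      Visit 22.
    Visit 11.
  At 37: go right to 38.
    At 38: go left to 27.
      27 is a leaf — visit 27.
    At 38: no right child.
    Visit 38.
  Visit 37.
At 3: go right to 35.
  At 35: go left to 21.
    At 21: no left child.
    At 21: go right to 15.
      15 is a leaf — visit 15.
    Visit 21.
  At 35: no right child.
  Visit 35.
Visit 3.

23, 22, 11, 27, 38, 37, 15, 21, 35, 3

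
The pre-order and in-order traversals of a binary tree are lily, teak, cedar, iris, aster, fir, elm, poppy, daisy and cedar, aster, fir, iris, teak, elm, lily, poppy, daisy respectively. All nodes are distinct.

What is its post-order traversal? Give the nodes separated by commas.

The first element of pre-order is the root; it splits in-order into left and right subtrees.
Root lily: left subtree has 6 nodes {cedar, aster, fir, iris, teak, elm}, right has 2 {poppy, daisy}.
  Root teak: left subtree has 4 nodes {cedar, aster, fir, iris}, right has 1 {elm}.
    Root cedar: left subtree has 0 nodes { }, right has 3 {aster, fir, iris}.
      Root iris: left subtree has 2 nodes {aster, fir}, right has 0 { }.
        Root aster: left subtree has 0 nodes { }, right has 1 {fir}.
  Root poppy: left subtree has 0 nodes { }, right has 1 {daisy}.

fir, aster, iris, cedar, elm, teak, daisy, poppy, lily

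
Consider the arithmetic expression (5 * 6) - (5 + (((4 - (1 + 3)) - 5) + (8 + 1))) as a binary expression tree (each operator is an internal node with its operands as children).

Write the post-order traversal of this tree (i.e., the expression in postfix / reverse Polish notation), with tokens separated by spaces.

Post-order on an expression tree gives postfix notation: for each operator, emit left operand, right operand, then the operator.

5 6 * 5 4 1 3 + - 5 - 8 1 + + + -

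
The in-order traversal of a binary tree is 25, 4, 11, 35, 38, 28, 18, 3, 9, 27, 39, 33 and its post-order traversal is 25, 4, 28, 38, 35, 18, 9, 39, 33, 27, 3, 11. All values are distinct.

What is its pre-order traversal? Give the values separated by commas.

The last element of post-order is the root; it splits in-order into left and right subtrees.
Root 11: left subtree has 2 nodes {25, 4}, right has 9 {35, 38, 28, 18, 3, 9, 27, 39, 33}.
  Root 4: left subtree has 1 node {25}, right has 0 { }.
  Root 3: left subtree has 4 nodes {35, 38, 28, 18}, right has 4 {9, 27, 39, 33}.
    Root 18: left subtree has 3 nodes {35, 38, 28}, right has 0 { }.
      Root 35: left subtree has 0 nodes { }, right has 2 {38, 28}.
        Root 38: left subtree has 0 nodes { }, right has 1 {28}.
    Root 27: left subtree has 1 node {9}, right has 2 {39, 33}.
      Root 33: left subtree has 1 node {39}, right has 0 { }.

11, 4, 25, 3, 18, 35, 38, 28, 27, 9, 33, 39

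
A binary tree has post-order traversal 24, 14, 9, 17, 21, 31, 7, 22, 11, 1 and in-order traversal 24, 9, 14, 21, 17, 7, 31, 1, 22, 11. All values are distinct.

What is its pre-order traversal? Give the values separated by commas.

1, 7, 21, 9, 24, 14, 17, 31, 11, 22

The last element of post-order is the root; it splits in-order into left and right subtrees.
Root 1: left subtree has 7 nodes {24, 9, 14, 21, 17, 7, 31}, right has 2 {22, 11}.
  Root 7: left subtree has 5 nodes {24, 9, 14, 21, 17}, right has 1 {31}.
    Root 21: left subtree has 3 nodes {24, 9, 14}, right has 1 {17}.
      Root 9: left subtree has 1 node {24}, right has 1 {14}.
  Root 11: left subtree has 1 node {22}, right has 0 { }.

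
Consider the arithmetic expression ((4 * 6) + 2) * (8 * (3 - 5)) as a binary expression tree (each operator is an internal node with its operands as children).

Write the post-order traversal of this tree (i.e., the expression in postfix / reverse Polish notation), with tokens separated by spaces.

Post-order on an expression tree gives postfix notation: for each operator, emit left operand, right operand, then the operator.

4 6 * 2 + 8 3 5 - * *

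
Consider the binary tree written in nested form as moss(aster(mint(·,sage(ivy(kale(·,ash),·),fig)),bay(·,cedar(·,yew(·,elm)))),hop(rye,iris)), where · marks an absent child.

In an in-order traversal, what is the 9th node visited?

cedar

In-order visits the left subtree, then the node, then the right subtree.
At moss: go left to aster.
  At aster: go left to mint.
    At mint: no left child.
    Visit mint.
    At mint: go right to sage.
      At sage: go left to ivy.
        At ivy: go left to kale.
          At kale: no left child.
          Visit kale.
          At kale: go right to ash.
            ash is a leaf — visit ash.
        Visit ivy.
        At ivy: no right child.
      Visit sage.
      At sage: go right to fig.
        fig is a leaf — visit fig.
  Visit aster.
  At aster: go right to bay.
    At bay: no left child.
    Visit bay.
    At bay: go right to cedar.
      At cedar: no left child.
      Visit cedar.
      At cedar: go right to yew.
        At yew: no left child.
        Visit yew.
        At yew: go right to elm.
          elm is a leaf — visit elm.
Visit moss.
At moss: go right to hop.
  At hop: go left to rye.
    rye is a leaf — visit rye.
  Visit hop.
  At hop: go right to iris.
    iris is a leaf — visit iris.
Full in-order sequence: mint, kale, ash, ivy, sage, fig, aster, bay, cedar, yew, elm, moss, rye, hop, iris.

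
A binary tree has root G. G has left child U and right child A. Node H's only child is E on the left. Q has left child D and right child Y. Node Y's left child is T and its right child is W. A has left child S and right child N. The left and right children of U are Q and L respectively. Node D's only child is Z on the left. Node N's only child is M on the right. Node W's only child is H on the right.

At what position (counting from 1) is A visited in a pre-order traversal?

Pre-order visits the node, then its left subtree, then its right subtree.
Visit G.
At G: go left to U.
  Visit U.
  At U: go left to Q.
    Visit Q.
    At Q: go left to D.
      Visit D.
      At D: go left to Z.
        Z is a leaf — visit Z.
      At D: no right child.
    At Q: go right to Y.
      Visit Y.
      At Y: go left to T.
        T is a leaf — visit T.
      At Y: go right to W.
        Visit W.
        At W: no left child.
        At W: go right to H.
          Visit H.
          At H: go left to E.
            E is a leaf — visit E.
          At H: no right child.
  At U: go right to L.
    L is a leaf — visit L.
At G: go right to A.
  Visit A.
  At A: go left to S.
    S is a leaf — visit S.
  At A: go right to N.
    Visit N.
    At N: no left child.
    At N: go right to M.
      M is a leaf — visit M.
Full pre-order sequence: G, U, Q, D, Z, Y, T, W, H, E, L, A, S, N, M.

12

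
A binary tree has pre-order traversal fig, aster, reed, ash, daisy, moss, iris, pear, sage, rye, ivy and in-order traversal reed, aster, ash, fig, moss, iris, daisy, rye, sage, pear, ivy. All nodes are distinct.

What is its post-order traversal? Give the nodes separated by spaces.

reed ash aster iris moss rye sage ivy pear daisy fig

The first element of pre-order is the root; it splits in-order into left and right subtrees.
Root fig: left subtree has 3 nodes {reed, aster, ash}, right has 7 {moss, iris, daisy, rye, sage, pear, ivy}.
  Root aster: left subtree has 1 node {reed}, right has 1 {ash}.
  Root daisy: left subtree has 2 nodes {moss, iris}, right has 4 {rye, sage, pear, ivy}.
    Root moss: left subtree has 0 nodes { }, right has 1 {iris}.
    Root pear: left subtree has 2 nodes {rye, sage}, right has 1 {ivy}.
      Root sage: left subtree has 1 node {rye}, right has 0 { }.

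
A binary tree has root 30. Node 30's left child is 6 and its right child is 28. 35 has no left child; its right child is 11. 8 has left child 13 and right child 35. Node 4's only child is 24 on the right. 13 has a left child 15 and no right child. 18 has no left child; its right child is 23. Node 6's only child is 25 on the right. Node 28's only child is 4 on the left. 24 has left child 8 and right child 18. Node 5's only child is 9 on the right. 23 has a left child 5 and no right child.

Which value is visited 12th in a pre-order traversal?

Pre-order visits the node, then its left subtree, then its right subtree.
Visit 30.
At 30: go left to 6.
  Visit 6.
  At 6: no left child.
  At 6: go right to 25.
    25 is a leaf — visit 25.
At 30: go right to 28.
  Visit 28.
  At 28: go left to 4.
    Visit 4.
    At 4: no left child.
    At 4: go right to 24.
      Visit 24.
      At 24: go left to 8.
        Visit 8.
        At 8: go left to 13.
          Visit 13.
          At 13: go left to 15.
            15 is a leaf — visit 15.
          At 13: no right child.
        At 8: go right to 35.
          Visit 35.
          At 35: no left child.
          At 35: go right to 11.
            11 is a leaf — visit 11.
      At 24: go right to 18.
        Visit 18.
        At 18: no left child.
        At 18: go right to 23.
          Visit 23.
          At 23: go left to 5.
            Visit 5.
            At 5: no left child.
            At 5: go right to 9.
              9 is a leaf — visit 9.
          At 23: no right child.
  At 28: no right child.
Full pre-order sequence: 30, 6, 25, 28, 4, 24, 8, 13, 15, 35, 11, 18, 23, 5, 9.

18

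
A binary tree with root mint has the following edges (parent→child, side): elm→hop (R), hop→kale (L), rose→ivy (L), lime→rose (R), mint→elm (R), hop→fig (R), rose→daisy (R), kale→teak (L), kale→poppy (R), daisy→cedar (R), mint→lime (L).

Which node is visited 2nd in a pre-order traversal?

lime

Pre-order visits the node, then its left subtree, then its right subtree.
Visit mint.
At mint: go left to lime.
  Visit lime.
  At lime: no left child.
  At lime: go right to rose.
    Visit rose.
    At rose: go left to ivy.
      ivy is a leaf — visit ivy.
    At rose: go right to daisy.
      Visit daisy.
      At daisy: no left child.
      At daisy: go right to cedar.
        cedar is a leaf — visit cedar.
At mint: go right to elm.
  Visit elm.
  At elm: no left child.
  At elm: go right to hop.
    Visit hop.
    At hop: go left to kale.
      Visit kale.
      At kale: go left to teak.
        teak is a leaf — visit teak.
      At kale: go right to poppy.
        poppy is a leaf — visit poppy.
    At hop: go right to fig.
      fig is a leaf — visit fig.
Full pre-order sequence: mint, lime, rose, ivy, daisy, cedar, elm, hop, kale, teak, poppy, fig.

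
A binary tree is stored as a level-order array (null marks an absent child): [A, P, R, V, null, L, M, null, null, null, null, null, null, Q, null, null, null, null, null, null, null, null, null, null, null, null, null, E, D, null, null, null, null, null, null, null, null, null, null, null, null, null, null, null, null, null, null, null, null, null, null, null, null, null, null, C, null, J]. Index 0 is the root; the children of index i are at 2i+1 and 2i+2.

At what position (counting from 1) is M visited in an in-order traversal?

11

In-order visits the left subtree, then the node, then the right subtree.
At A: go left to P.
  At P: go left to V.
    V is a leaf — visit V.
  Visit P.
  At P: no right child.
Visit A.
At A: go right to R.
  At R: go left to L.
    L is a leaf — visit L.
  Visit R.
  At R: go right to M.
    At M: go left to Q.
      At Q: go left to E.
        At E: go left to C.
          C is a leaf — visit C.
        Visit E.
        At E: no right child.
      Visit Q.
      At Q: go right to D.
        At D: go left to J.
          J is a leaf — visit J.
        Visit D.
        At D: no right child.
    Visit M.
    At M: no right child.
Full in-order sequence: V, P, A, L, R, C, E, Q, J, D, M.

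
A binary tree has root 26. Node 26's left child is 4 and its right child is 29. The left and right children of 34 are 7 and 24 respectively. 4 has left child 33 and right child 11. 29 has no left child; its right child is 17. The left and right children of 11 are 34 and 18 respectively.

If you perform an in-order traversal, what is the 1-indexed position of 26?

8

In-order visits the left subtree, then the node, then the right subtree.
At 26: go left to 4.
  At 4: go left to 33.
    33 is a leaf — visit 33.
  Visit 4.
  At 4: go right to 11.
    At 11: go left to 34.
      At 34: go left to 7.
        7 is a leaf — visit 7.
      Visit 34.
      At 34: go right to 24.
        24 is a leaf — visit 24.
    Visit 11.
    At 11: go right to 18.
      18 is a leaf — visit 18.
Visit 26.
At 26: go right to 29.
  At 29: no left child.
  Visit 29.
  At 29: go right to 17.
    17 is a leaf — visit 17.
Full in-order sequence: 33, 4, 7, 34, 24, 11, 18, 26, 29, 17.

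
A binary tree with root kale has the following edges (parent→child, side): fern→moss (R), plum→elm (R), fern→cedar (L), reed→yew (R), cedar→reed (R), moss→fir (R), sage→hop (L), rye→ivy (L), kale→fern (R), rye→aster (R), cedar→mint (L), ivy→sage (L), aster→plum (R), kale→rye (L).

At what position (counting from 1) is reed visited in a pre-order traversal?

12

Pre-order visits the node, then its left subtree, then its right subtree.
Visit kale.
At kale: go left to rye.
  Visit rye.
  At rye: go left to ivy.
    Visit ivy.
    At ivy: go left to sage.
      Visit sage.
      At sage: go left to hop.
        hop is a leaf — visit hop.
      At sage: no right child.
    At ivy: no right child.
  At rye: go right to aster.
    Visit aster.
    At aster: no left child.
    At aster: go right to plum.
      Visit plum.
      At plum: no left child.
      At plum: go right to elm.
        elm is a leaf — visit elm.
At kale: go right to fern.
  Visit fern.
  At fern: go left to cedar.
    Visit cedar.
    At cedar: go left to mint.
      mint is a leaf — visit mint.
    At cedar: go right to reed.
      Visit reed.
      At reed: no left child.
      At reed: go right to yew.
        yew is a leaf — visit yew.
  At fern: go right to moss.
    Visit moss.
    At moss: no left child.
    At moss: go right to fir.
      fir is a leaf — visit fir.
Full pre-order sequence: kale, rye, ivy, sage, hop, aster, plum, elm, fern, cedar, mint, reed, yew, moss, fir.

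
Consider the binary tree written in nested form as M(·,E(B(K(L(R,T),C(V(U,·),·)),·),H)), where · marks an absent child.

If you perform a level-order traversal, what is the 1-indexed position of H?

4

Level-order visits nodes level by level from the root, left to right within each level.
Level 0: M
Level 1: E
Level 2: B, H
Level 3: K
Level 4: L, C
Level 5: R, T, V
Level 6: U
Full level-order sequence: M, E, B, H, K, L, C, R, T, V, U.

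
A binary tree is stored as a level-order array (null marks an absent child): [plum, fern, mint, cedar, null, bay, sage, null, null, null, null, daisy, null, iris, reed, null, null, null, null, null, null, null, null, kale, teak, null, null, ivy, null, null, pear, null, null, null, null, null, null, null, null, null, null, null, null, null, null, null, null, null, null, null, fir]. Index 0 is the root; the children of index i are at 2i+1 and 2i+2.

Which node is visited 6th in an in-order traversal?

In-order visits the left subtree, then the node, then the right subtree.
At plum: go left to fern.
  At fern: go left to cedar.
    cedar is a leaf — visit cedar.
  Visit fern.
  At fern: no right child.
Visit plum.
At plum: go right to mint.
  At mint: go left to bay.
    At bay: go left to daisy.
      At daisy: go left to kale.
        kale is a leaf — visit kale.
      Visit daisy.
      At daisy: go right to teak.
        At teak: no left child.
        Visit teak.
        At teak: go right to fir.
          fir is a leaf — visit fir.
    Visit bay.
    At bay: no right child.
  Visit mint.
  At mint: go right to sage.
    At sage: go left to iris.
      At iris: go left to ivy.
        ivy is a leaf — visit ivy.
      Visit iris.
      At iris: no right child.
    Visit sage.
    At sage: go right to reed.
      At reed: no left child.
      Visit reed.
      At reed: go right to pear.
        pear is a leaf — visit pear.
Full in-order sequence: cedar, fern, plum, kale, daisy, teak, fir, bay, mint, ivy, iris, sage, reed, pear.

teak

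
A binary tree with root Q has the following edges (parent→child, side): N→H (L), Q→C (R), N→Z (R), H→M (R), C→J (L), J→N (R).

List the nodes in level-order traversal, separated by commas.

Level-order visits nodes level by level from the root, left to right within each level.
Level 0: Q
Level 1: C
Level 2: J
Level 3: N
Level 4: H, Z
Level 5: M

Q, C, J, N, H, Z, M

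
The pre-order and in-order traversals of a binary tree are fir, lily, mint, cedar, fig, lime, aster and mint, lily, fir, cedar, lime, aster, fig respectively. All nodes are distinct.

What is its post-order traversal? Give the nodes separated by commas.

mint, lily, aster, lime, fig, cedar, fir

The first element of pre-order is the root; it splits in-order into left and right subtrees.
Root fir: left subtree has 2 nodes {mint, lily}, right has 4 {cedar, lime, aster, fig}.
  Root lily: left subtree has 1 node {mint}, right has 0 { }.
  Root cedar: left subtree has 0 nodes { }, right has 3 {lime, aster, fig}.
    Root fig: left subtree has 2 nodes {lime, aster}, right has 0 { }.
      Root lime: left subtree has 0 nodes { }, right has 1 {aster}.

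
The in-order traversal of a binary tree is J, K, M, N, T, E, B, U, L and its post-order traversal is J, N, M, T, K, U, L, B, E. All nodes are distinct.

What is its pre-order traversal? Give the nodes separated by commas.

E, K, J, T, M, N, B, L, U

The last element of post-order is the root; it splits in-order into left and right subtrees.
Root E: left subtree has 5 nodes {J, K, M, N, T}, right has 3 {B, U, L}.
  Root K: left subtree has 1 node {J}, right has 3 {M, N, T}.
    Root T: left subtree has 2 nodes {M, N}, right has 0 { }.
      Root M: left subtree has 0 nodes { }, right has 1 {N}.
  Root B: left subtree has 0 nodes { }, right has 2 {U, L}.
    Root L: left subtree has 1 node {U}, right has 0 { }.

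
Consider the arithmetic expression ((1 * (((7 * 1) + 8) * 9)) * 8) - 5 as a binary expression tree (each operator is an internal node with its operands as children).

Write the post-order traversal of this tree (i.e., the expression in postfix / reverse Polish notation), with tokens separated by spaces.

Post-order on an expression tree gives postfix notation: for each operator, emit left operand, right operand, then the operator.

1 7 1 * 8 + 9 * * 8 * 5 -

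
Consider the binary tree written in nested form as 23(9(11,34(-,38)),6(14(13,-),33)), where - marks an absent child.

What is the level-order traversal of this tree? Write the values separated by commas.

23, 9, 6, 11, 34, 14, 33, 38, 13

Level-order visits nodes level by level from the root, left to right within each level.
Level 0: 23
Level 1: 9, 6
Level 2: 11, 34, 14, 33
Level 3: 38, 13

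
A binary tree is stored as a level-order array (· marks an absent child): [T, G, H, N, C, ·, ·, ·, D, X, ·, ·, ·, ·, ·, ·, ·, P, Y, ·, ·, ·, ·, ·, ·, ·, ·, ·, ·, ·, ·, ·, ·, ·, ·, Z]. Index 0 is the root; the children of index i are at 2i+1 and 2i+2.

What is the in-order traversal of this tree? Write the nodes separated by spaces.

N Z P D Y G X C T H

In-order visits the left subtree, then the node, then the right subtree.
At T: go left to G.
  At G: go left to N.
    At N: no left child.
    Visit N.
    At N: go right to D.
      At D: go left to P.
        At P: go left to Z.
          Z is a leaf — visit Z.
        Visit P.
        At P: no right child.
      Visit D.
      At D: go right to Y.
        Y is a leaf — visit Y.
  Visit G.
  At G: go right to C.
    At C: go left to X.
      X is a leaf — visit X.
    Visit C.
    At C: no right child.
Visit T.
At T: go right to H.
  H is a leaf — visit H.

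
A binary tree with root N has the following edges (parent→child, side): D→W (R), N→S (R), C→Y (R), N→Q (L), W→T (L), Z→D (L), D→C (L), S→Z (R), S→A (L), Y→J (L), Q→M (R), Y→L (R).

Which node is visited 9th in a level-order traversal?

Level-order visits nodes level by level from the root, left to right within each level.
Level 0: N
Level 1: Q, S
Level 2: M, A, Z
Level 3: D
Level 4: C, W
Level 5: Y, T
Level 6: J, L
Full level-order sequence: N, Q, S, M, A, Z, D, C, W, Y, T, J, L.

W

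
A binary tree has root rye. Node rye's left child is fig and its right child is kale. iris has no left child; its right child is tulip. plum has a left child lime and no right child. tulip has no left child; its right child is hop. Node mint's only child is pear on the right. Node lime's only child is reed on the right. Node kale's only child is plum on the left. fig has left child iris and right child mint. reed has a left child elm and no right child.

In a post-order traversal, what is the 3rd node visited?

Post-order visits the left subtree, then the right subtree, then the node.
At rye: go left to fig.
  At fig: go left to iris.
    At iris: no left child.
    At iris: go right to tulip.
      At tulip: no left child.
      At tulip: go right to hop.
        hop is a leaf — visit hop.
      Visit tulip.
    Visit iris.
  At fig: go right to mint.
    At mint: no left child.
    At mint: go right to pear.
      pear is a leaf — visit pear.
    Visit mint.
  Visit fig.
At rye: go right to kale.
  At kale: go left to plum.
    At plum: go left to lime.
      At lime: no left child.
      At lime: go right to reed.
        At reed: go left to elm.
          elm is a leaf — visit elm.
        At reed: no right child.
        Visit reed.
      Visit lime.
    At plum: no right child.
    Visit plum.
  At kale: no right child.
  Visit kale.
Visit rye.
Full post-order sequence: hop, tulip, iris, pear, mint, fig, elm, reed, lime, plum, kale, rye.

iris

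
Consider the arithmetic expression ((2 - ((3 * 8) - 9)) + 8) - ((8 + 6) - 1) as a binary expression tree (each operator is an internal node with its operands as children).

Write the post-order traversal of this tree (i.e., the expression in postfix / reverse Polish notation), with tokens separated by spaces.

2 3 8 * 9 - - 8 + 8 6 + 1 - -

Post-order on an expression tree gives postfix notation: for each operator, emit left operand, right operand, then the operator.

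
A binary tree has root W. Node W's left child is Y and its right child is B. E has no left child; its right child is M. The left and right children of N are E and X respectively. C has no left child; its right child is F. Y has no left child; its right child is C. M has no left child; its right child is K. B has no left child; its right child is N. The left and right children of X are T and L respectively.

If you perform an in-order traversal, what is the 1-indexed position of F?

In-order visits the left subtree, then the node, then the right subtree.
At W: go left to Y.
  At Y: no left child.
  Visit Y.
  At Y: go right to C.
    At C: no left child.
    Visit C.
    At C: go right to F.
      F is a leaf — visit F.
Visit W.
At W: go right to B.
  At B: no left child.
  Visit B.
  At B: go right to N.
    At N: go left to E.
      At E: no left child.
      Visit E.
      At E: go right to M.
        At M: no left child.
        Visit M.
        At M: go right to K.
          K is a leaf — visit K.
    Visit N.
    At N: go right to X.
      At X: go left to T.
        T is a leaf — visit T.
      Visit X.
      At X: go right to L.
        L is a leaf — visit L.
Full in-order sequence: Y, C, F, W, B, E, M, K, N, T, X, L.

3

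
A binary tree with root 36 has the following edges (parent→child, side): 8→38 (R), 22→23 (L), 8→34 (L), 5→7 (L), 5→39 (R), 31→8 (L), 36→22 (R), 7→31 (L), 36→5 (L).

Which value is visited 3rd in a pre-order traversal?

7

Pre-order visits the node, then its left subtree, then its right subtree.
Visit 36.
At 36: go left to 5.
  Visit 5.
  At 5: go left to 7.
    Visit 7.
    At 7: go left to 31.
      Visit 31.
      At 31: go left to 8.
        Visit 8.
        At 8: go left to 34.
          34 is a leaf — visit 34.
        At 8: go right to 38.
          38 is a leaf — visit 38.
      At 31: no right child.
    At 7: no right child.
  At 5: go right to 39.
    39 is a leaf — visit 39.
At 36: go right to 22.
  Visit 22.
  At 22: go left to 23.
    23 is a leaf — visit 23.
  At 22: no right child.
Full pre-order sequence: 36, 5, 7, 31, 8, 34, 38, 39, 22, 23.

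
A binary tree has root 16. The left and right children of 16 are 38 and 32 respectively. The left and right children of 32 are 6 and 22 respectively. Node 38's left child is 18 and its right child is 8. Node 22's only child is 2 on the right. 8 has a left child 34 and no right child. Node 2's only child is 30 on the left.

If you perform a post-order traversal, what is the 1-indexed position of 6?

5

Post-order visits the left subtree, then the right subtree, then the node.
At 16: go left to 38.
  At 38: go left to 18.
    18 is a leaf — visit 18.
  At 38: go right to 8.
    At 8: go left to 34.
      34 is a leaf — visit 34.
    At 8: no right child.
    Visit 8.
  Visit 38.
At 16: go right to 32.
  At 32: go left to 6.
    6 is a leaf — visit 6.
  At 32: go right to 22.
    At 22: no left child.
    At 22: go right to 2.
      At 2: go left to 30.
        30 is a leaf — visit 30.
      At 2: no right child.
      Visit 2.
    Visit 22.
  Visit 32.
Visit 16.
Full post-order sequence: 18, 34, 8, 38, 6, 30, 2, 22, 32, 16.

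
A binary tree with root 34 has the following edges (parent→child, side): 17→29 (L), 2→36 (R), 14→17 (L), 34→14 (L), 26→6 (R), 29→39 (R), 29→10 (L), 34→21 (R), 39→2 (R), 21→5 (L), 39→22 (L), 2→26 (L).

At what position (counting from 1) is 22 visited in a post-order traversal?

Post-order visits the left subtree, then the right subtree, then the node.
At 34: go left to 14.
  At 14: go left to 17.
    At 17: go left to 29.
      At 29: go left to 10.
        10 is a leaf — visit 10.
      At 29: go right to 39.
        At 39: go left to 22.
          22 is a leaf — visit 22.
        At 39: go right to 2.
          At 2: go left to 26.
            At 26: no left child.
            At 26: go right to 6.
              6 is a leaf — visit 6.
            Visit 26.
          At 2: go right to 36.
            36 is a leaf — visit 36.
          Visit 2.
        Visit 39.
      Visit 29.
    At 17: no right child.
    Visit 17.
  At 14: no right child.
  Visit 14.
At 34: go right to 21.
  At 21: go left to 5.
    5 is a leaf — visit 5.
  At 21: no right child.
  Visit 21.
Visit 34.
Full post-order sequence: 10, 22, 6, 26, 36, 2, 39, 29, 17, 14, 5, 21, 34.

2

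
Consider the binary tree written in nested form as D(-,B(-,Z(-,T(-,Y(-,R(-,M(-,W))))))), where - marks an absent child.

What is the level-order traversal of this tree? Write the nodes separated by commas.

D, B, Z, T, Y, R, M, W

Level-order visits nodes level by level from the root, left to right within each level.
Level 0: D
Level 1: B
Level 2: Z
Level 3: T
Level 4: Y
Level 5: R
Level 6: M
Level 7: W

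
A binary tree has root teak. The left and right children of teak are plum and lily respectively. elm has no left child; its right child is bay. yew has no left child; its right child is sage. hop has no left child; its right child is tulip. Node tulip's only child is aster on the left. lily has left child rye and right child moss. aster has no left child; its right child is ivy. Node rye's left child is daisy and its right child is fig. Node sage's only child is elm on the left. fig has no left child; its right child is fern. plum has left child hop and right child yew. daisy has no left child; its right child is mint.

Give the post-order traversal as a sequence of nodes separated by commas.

Post-order visits the left subtree, then the right subtree, then the node.
At teak: go left to plum.
  At plum: go left to hop.
    At hop: no left child.
    At hop: go right to tulip.
      At tulip: go left to aster.
        At aster: no left child.
        At aster: go right to ivy.
          ivy is a leaf — visit ivy.
        Visit aster.
      At tulip: no right child.
      Visit tulip.
    Visit hop.
  At plum: go right to yew.
    At yew: no left child.
    At yew: go right to sage.
      At sage: go left to elm.
        At elm: no left child.
        At elm: go right to bay.
          bay is a leaf — visit bay.
        Visit elm.
      At sage: no right child.
      Visit sage.
    Visit yew.
  Visit plum.
At teak: go right to lily.
  At lily: go left to rye.
    At rye: go left to daisy.
      At daisy: no left child.
      At daisy: go right to mint.
        mint is a leaf — visit mint.
      Visit daisy.
    At rye: go right to fig.
      At fig: no left child.
      At fig: go right to fern.
        fern is a leaf — visit fern.
      Visit fig.
    Visit rye.
  At lily: go right to moss.
    moss is a leaf — visit moss.
  Visit lily.
Visit teak.

ivy, aster, tulip, hop, bay, elm, sage, yew, plum, mint, daisy, fern, fig, rye, moss, lily, teak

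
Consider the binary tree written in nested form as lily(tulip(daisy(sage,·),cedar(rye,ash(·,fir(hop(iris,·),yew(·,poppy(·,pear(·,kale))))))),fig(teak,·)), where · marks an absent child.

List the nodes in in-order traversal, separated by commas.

sage, daisy, tulip, rye, cedar, ash, iris, hop, fir, yew, poppy, pear, kale, lily, teak, fig

In-order visits the left subtree, then the node, then the right subtree.
At lily: go left to tulip.
  At tulip: go left to daisy.
    At daisy: go left to sage.
      sage is a leaf — visit sage.
    Visit daisy.
    At daisy: no right child.
  Visit tulip.
  At tulip: go right to cedar.
    At cedar: go left to rye.
      rye is a leaf — visit rye.
    Visit cedar.
    At cedar: go right to ash.
      At ash: no left child.
      Visit ash.
      At ash: go right to fir.
        At fir: go left to hop.
          At hop: go left to iris.
            iris is a leaf — visit iris.
          Visit hop.
          At hop: no right child.
        Visit fir.
        At fir: go right to yew.
          At yew: no left child.
          Visit yew.
          At yew: go right to poppy.
            At poppy: no left child.
            Visit poppy.
            At poppy: go right to pear.
              At pear: no left child.
              Visit pear.
              At pear: go right to kale.
                kale is a leaf — visit kale.
Visit lily.
At lily: go right to fig.
  At fig: go left to teak.
    teak is a leaf — visit teak.
  Visit fig.
  At fig: no right child.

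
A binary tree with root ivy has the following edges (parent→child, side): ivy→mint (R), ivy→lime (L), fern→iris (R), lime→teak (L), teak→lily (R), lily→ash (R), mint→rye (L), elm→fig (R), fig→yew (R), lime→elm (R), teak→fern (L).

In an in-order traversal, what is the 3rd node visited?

teak

In-order visits the left subtree, then the node, then the right subtree.
At ivy: go left to lime.
  At lime: go left to teak.
    At teak: go left to fern.
      At fern: no left child.
      Visit fern.
      At fern: go right to iris.
        iris is a leaf — visit iris.
    Visit teak.
    At teak: go right to lily.
      At lily: no left child.
      Visit lily.
      At lily: go right to ash.
        ash is a leaf — visit ash.
  Visit lime.
  At lime: go right to elm.
    At elm: no left child.
    Visit elm.
    At elm: go right to fig.
      At fig: no left child.
      Visit fig.
      At fig: go right to yew.
        yew is a leaf — visit yew.
Visit ivy.
At ivy: go right to mint.
  At mint: go left to rye.
    rye is a leaf — visit rye.
  Visit mint.
  At mint: no right child.
Full in-order sequence: fern, iris, teak, lily, ash, lime, elm, fig, yew, ivy, rye, mint.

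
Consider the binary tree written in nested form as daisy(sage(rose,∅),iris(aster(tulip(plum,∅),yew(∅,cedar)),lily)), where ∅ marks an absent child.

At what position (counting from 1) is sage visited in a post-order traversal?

Post-order visits the left subtree, then the right subtree, then the node.
At daisy: go left to sage.
  At sage: go left to rose.
    rose is a leaf — visit rose.
  At sage: no right child.
  Visit sage.
At daisy: go right to iris.
  At iris: go left to aster.
    At aster: go left to tulip.
      At tulip: go left to plum.
        plum is a leaf — visit plum.
      At tulip: no right child.
      Visit tulip.
    At aster: go right to yew.
      At yew: no left child.
      At yew: go right to cedar.
        cedar is a leaf — visit cedar.
      Visit yew.
    Visit aster.
  At iris: go right to lily.
    lily is a leaf — visit lily.
  Visit iris.
Visit daisy.
Full post-order sequence: rose, sage, plum, tulip, cedar, yew, aster, lily, iris, daisy.

2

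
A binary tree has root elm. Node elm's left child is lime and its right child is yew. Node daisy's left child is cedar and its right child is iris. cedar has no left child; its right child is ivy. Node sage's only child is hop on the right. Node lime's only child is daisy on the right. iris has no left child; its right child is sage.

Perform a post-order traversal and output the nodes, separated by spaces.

ivy cedar hop sage iris daisy lime yew elm

Post-order visits the left subtree, then the right subtree, then the node.
At elm: go left to lime.
  At lime: no left child.
  At lime: go right to daisy.
    At daisy: go left to cedar.
      At cedar: no left child.
      At cedar: go right to ivy.
        ivy is a leaf — visit ivy.
      Visit cedar.
    At daisy: go right to iris.
      At iris: no left child.
      At iris: go right to sage.
        At sage: no left child.
        At sage: go right to hop.
          hop is a leaf — visit hop.
        Visit sage.
      Visit iris.
    Visit daisy.
  Visit lime.
At elm: go right to yew.
  yew is a leaf — visit yew.
Visit elm.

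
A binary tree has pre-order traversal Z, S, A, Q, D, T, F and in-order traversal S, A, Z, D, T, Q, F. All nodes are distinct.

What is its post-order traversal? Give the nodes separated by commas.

A, S, T, D, F, Q, Z

The first element of pre-order is the root; it splits in-order into left and right subtrees.
Root Z: left subtree has 2 nodes {S, A}, right has 4 {D, T, Q, F}.
  Root S: left subtree has 0 nodes { }, right has 1 {A}.
  Root Q: left subtree has 2 nodes {D, T}, right has 1 {F}.
    Root D: left subtree has 0 nodes { }, right has 1 {T}.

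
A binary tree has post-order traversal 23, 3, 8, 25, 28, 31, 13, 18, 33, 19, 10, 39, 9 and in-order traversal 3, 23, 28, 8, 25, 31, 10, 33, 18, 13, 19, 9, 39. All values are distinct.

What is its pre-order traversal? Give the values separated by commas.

The last element of post-order is the root; it splits in-order into left and right subtrees.
Root 9: left subtree has 11 nodes {3, 23, 28, 8, 25, 31, 10, 33, 18, 13, 19}, right has 1 {39}.
  Root 10: left subtree has 6 nodes {3, 23, 28, 8, 25, 31}, right has 4 {33, 18, 13, 19}.
    Root 31: left subtree has 5 nodes {3, 23, 28, 8, 25}, right has 0 { }.
      Root 28: left subtree has 2 nodes {3, 23}, right has 2 {8, 25}.
        Root 3: left subtree has 0 nodes { }, right has 1 {23}.
        Root 25: left subtree has 1 node {8}, right has 0 { }.
    Root 19: left subtree has 3 nodes {33, 18, 13}, right has 0 { }.
      Root 33: left subtree has 0 nodes { }, right has 2 {18, 13}.
        Root 18: left subtree has 0 nodes { }, right has 1 {13}.

9, 10, 31, 28, 3, 23, 25, 8, 19, 33, 18, 13, 39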